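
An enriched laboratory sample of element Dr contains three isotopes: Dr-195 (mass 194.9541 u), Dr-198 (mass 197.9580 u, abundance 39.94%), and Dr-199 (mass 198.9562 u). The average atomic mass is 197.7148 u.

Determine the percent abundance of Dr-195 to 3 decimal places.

Let x and y be the fractions of Dr-195 and Dr-199. Then x + y = 1 − 0.3994 = 0.6006 and 194.9541x + 198.9562y = 197.7148 − 0.3994×197.9580 = 118.6503748.
Substituting: 194.9541x + 198.9562(0.6006 − x) = 118.6503748
(194.9541 − 198.9562)x = -0.84271892  ⇒  x = 0.21057, y = 0.39003
Dr-195: 21.057%, Dr-199: 39.003%.

21.057%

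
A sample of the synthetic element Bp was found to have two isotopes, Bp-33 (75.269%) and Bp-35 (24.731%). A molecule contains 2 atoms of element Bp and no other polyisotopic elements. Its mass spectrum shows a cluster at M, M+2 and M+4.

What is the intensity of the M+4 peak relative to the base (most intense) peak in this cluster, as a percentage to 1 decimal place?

10.8%

Binomial terms of (0.75269 + 0.24731)^2: M 0.5665, M+2 0.3723, M+4 0.0612 → M is the base peak.
P(M) = C(2,0) × 0.75269^2 × 0.24731^0 = 1 × 0.56654224 × 1.0000 = 0.566542 (base)
P(M+4) = C(2,2) × 0.75269^0 × 0.24731^2 = 1 × 1.0000 × 0.06116224 = 0.061162
Relative intensity = 0.061162 / 0.566542 × 100 = 10.8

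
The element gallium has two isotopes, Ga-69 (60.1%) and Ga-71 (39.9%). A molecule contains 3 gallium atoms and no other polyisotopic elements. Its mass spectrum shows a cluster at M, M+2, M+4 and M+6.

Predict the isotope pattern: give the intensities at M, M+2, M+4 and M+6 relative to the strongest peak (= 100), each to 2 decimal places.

Each Ga atom is independently Ga-69 (p = 0.601) or Ga-71 (q = 0.399); the cluster is the binomial expansion (p + q)^3.
P(M) = 0.601^3 = 0.217082
P(M+2) = 3 × 0.601^2 × 0.399^1 = 0.432358
P(M+4) = 3 × 0.601^1 × 0.399^2 = 0.287039
P(M+6) = 0.399^3 = 0.063521
The M+2 peak is largest (0.432358); scaling to 100 gives 50.21 : 100.00 : 66.39 : 14.69.

50.21 : 100.00 : 66.39 : 14.69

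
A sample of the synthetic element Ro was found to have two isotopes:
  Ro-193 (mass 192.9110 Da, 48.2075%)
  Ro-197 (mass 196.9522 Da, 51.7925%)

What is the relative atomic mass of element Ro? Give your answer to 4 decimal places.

195.0040 Da

Average mass = Σ (abundance × isotope mass) = 0.482075 × 192.9110 + 0.517925 × 196.9522
= 92.99757 + 102.00647 = 195.00404 Da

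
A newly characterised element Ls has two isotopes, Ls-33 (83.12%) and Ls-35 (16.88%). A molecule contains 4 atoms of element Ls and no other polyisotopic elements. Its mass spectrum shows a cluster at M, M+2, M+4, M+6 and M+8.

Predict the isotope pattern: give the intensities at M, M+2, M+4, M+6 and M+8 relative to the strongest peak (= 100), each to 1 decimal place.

Each Ls atom is independently Ls-33 (p = 0.8312) or Ls-35 (q = 0.1688); the cluster is the binomial expansion (p + q)^4.
P(M) = 0.8312^4 = 0.477334
P(M+2) = 4 × 0.8312^3 × 0.1688^1 = 0.387748
P(M+4) = 6 × 0.8312^2 × 0.1688^2 = 0.118116
P(M+6) = 4 × 0.8312^1 × 0.1688^3 = 0.015991
P(M+8) = 0.1688^4 = 0.000812
The M peak is largest (0.477334); scaling to 100 gives 100.0 : 81.2 : 24.7 : 3.4 : 0.2.

100.0 : 81.2 : 24.7 : 3.4 : 0.2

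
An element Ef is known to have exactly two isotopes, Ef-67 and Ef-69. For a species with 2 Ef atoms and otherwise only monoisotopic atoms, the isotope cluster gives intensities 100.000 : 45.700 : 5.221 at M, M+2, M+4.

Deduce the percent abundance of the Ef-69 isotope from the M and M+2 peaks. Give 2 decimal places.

18.60%

Write p for the Ef-67 fraction. I(M+2)/I(M) = [C(2,1)·p^1·(1−p)] / p^2 = 2·(1−p)/p = 45.700/100.000 = 0.4570
(1−p)/p = 0.4570/2 = 0.2285  ⇒  p = 1/(1 + 0.2285) = 0.8140
Ef-67: 81.40%, Ef-69: 18.60%.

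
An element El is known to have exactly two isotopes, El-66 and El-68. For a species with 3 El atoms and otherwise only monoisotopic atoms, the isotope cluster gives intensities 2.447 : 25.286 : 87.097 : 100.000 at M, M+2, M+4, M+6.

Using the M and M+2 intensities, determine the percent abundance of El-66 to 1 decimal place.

Let p = fractional abundance of El-66. I(M+2)/I(M) = [C(3,1)·p^2·(1−p)] / p^3 = 3·(1−p)/p = 25.286/2.447 = 10.3335
(1−p)/p = 10.3335/3 = 3.4445  ⇒  p = 1/(1 + 3.4445) = 0.2250
El-66: 22.5%, El-68: 77.5%.

22.5%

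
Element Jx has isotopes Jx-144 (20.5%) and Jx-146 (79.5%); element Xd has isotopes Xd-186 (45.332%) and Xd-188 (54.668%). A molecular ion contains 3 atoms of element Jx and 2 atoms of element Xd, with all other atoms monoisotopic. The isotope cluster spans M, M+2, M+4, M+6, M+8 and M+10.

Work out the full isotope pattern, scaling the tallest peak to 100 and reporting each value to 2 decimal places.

0.48 : 6.81 : 36.18 : 89.23 : 100.00 : 41.12

Element Jx pattern (n=3): 0.00861512 : 0.10022963 : 0.38869538 : 0.50245988
Element Xd pattern (n=2): 0.20549902 : 0.49564196 : 0.29885902
Convolve the two distributions (both contribute in 2-u steps):
  M: 0.00861512×0.20549902 = 0.001770
  M+2: 0.00861512×0.49564196 + 0.10022963×0.20549902 = 0.024867
  M+4: 0.00861512×0.29885902 + 0.10022963×0.49564196 + 0.38869538×0.20549902 = 0.132129
  M+6: 0.10022963×0.29885902 + 0.38869538×0.49564196 + 0.50245988×0.20549902 = 0.325863
  M+8: 0.38869538×0.29885902 + 0.50245988×0.49564196 = 0.365205
  M+10: 0.50245988×0.29885902 = 0.150165
Scale to base peak (0.365205) = 100: 0.48 : 6.81 : 36.18 : 89.23 : 100.00 : 41.12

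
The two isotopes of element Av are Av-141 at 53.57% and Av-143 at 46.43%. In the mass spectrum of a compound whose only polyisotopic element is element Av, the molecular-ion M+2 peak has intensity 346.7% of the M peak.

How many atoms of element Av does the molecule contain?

4

The M+2/M ratio from n Av atoms is n · q/p = n · 0.4643/0.5357.
n = 3.467 × 0.5357/0.4643 = 4.00 ≈ 4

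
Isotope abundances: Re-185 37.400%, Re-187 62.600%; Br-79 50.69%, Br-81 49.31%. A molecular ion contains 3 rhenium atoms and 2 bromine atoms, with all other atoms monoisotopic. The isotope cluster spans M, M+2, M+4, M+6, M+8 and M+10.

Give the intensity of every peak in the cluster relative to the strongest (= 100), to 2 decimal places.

3.88 : 27.01 : 74.13 : 100.00 : 66.21 : 17.20

Rhenium pattern (n=3): 0.05231362 : 0.26268713 : 0.43968487 : 0.24531438
Bromine pattern (n=2): 0.25694761 : 0.49990478 : 0.24314761
Convolve the two distributions (both contribute in 2-u steps):
  M: 0.05231362×0.25694761 = 0.013442
  M+2: 0.05231362×0.49990478 + 0.26268713×0.25694761 = 0.093649
  M+4: 0.05231362×0.24314761 + 0.26268713×0.49990478 + 0.43968487×0.25694761 = 0.257014
  M+6: 0.26268713×0.24314761 + 0.43968487×0.49990478 + 0.24531438×0.25694761 = 0.346705
  M+8: 0.43968487×0.24314761 + 0.24531438×0.49990478 = 0.229542
  M+10: 0.24531438×0.24314761 = 0.059648
Scale to base peak (0.346705) = 100: 3.88 : 27.01 : 74.13 : 100.00 : 66.21 : 17.20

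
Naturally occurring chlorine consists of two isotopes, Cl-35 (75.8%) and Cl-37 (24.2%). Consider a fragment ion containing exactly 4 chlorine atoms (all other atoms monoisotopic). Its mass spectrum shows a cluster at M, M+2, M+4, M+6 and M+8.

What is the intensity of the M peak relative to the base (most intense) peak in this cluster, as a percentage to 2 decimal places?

78.31%

Term probabilities: M 0.3301, M+2 0.4216, M+4 0.2019, M+6 0.0430, M+8 0.0034. Base peak = M+2.
P(M+2) = C(4,1) × 0.758^3 × 0.242^1 = 4 × 0.43551951 × 0.2420 = 0.421583 (base)
P(M) = C(4,0) × 0.758^4 × 0.242^0 = 1 × 0.33012379 × 1.0000 = 0.330124
Relative intensity = 0.330124 / 0.421583 × 100 = 78.31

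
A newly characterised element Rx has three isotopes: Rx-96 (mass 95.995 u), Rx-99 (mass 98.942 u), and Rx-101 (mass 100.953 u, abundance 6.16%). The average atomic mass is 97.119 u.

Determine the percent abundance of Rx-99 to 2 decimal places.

Let x and y be the fractions of Rx-96 and Rx-99. Then x + y = 1 − 0.0616 = 0.9384 and 95.995x + 98.942y = 97.119 − 0.0616×100.953 = 90.9002952.
Substituting: 95.995x + 98.942(0.9384 − x) = 90.9002952
(95.995 − 98.942)x = -1.9468776  ⇒  x = 0.66063, y = 0.27777
Rx-96: 66.06%, Rx-99: 27.78%.

27.78%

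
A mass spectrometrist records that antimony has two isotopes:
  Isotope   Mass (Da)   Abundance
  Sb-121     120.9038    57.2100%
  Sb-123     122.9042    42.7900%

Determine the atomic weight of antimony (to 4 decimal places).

Ar = Σ fᵢ·mᵢ = 0.572100 × 120.9038 + 0.427900 × 122.9042
= 69.16906 + 52.59071 = 121.75977 Da

121.7598 Da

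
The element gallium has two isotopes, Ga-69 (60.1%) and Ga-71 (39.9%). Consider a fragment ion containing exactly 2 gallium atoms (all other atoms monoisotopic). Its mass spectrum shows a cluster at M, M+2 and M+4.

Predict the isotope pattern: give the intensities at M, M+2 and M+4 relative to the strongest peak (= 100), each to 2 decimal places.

Each Ga atom is independently Ga-69 (p = 0.601) or Ga-71 (q = 0.399); the cluster is the binomial expansion (p + q)^2.
P(M) = 0.601^2 = 0.361201
P(M+2) = 2 × 0.601^1 × 0.399^1 = 0.479598
P(M+4) = 0.399^2 = 0.159201
The M+2 peak is largest (0.479598); scaling to 100 gives 75.31 : 100.00 : 33.19.

75.31 : 100.00 : 33.19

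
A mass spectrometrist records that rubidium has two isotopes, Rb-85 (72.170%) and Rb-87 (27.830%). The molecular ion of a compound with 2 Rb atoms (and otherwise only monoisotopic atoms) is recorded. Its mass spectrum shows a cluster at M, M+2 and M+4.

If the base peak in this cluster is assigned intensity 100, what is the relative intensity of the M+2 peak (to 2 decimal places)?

77.12

(0.72170 + 0.27830)^2 gives M 0.5209, M+2 0.4017, M+4 0.0775; the largest is M.
P(M) = C(2,0) × 0.72170^2 × 0.27830^0 = 1 × 0.52085089 × 1.0000 = 0.520851 (base)
P(M+2) = C(2,1) × 0.72170^1 × 0.27830^1 = 2 × 0.7217 × 0.2783 = 0.401698
Relative intensity = 0.401698 / 0.520851 × 100 = 77.12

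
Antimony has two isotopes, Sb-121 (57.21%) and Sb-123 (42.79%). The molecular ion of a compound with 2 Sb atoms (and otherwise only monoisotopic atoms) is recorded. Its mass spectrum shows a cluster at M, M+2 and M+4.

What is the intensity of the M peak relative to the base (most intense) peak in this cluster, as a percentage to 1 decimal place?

66.8%

Binomial terms of (0.5721 + 0.4279)^2: M 0.3273, M+2 0.4896, M+4 0.1831 → M+2 is the base peak.
P(M+2) = C(2,1) × 0.5721^1 × 0.4279^1 = 2 × 0.5721 × 0.4279 = 0.489603 (base)
P(M) = C(2,0) × 0.5721^2 × 0.4279^0 = 1 × 0.32729841 × 1.0000 = 0.327298
Relative intensity = 0.327298 / 0.489603 × 100 = 66.8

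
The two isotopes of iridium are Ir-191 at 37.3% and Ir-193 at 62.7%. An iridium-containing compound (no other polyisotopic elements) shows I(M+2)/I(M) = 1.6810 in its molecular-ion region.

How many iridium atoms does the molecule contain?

1

The M+2/M ratio from n Ir atoms is n · q/p = n · 0.627/0.373.
n = 1.6810 × 0.373/0.627 = 1.00 ≈ 1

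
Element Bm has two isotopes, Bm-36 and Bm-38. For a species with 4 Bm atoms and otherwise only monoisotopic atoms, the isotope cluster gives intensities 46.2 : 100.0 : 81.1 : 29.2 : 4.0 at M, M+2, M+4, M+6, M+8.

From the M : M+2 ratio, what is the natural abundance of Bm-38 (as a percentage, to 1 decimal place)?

Let p = fractional abundance of Bm-36. I(M+2)/I(M) = [C(4,1)·p^3·(1−p)] / p^4 = 4·(1−p)/p = 100.0/46.2 = 2.1645
(1−p)/p = 2.1645/4 = 0.5411  ⇒  p = 1/(1 + 0.5411) = 0.6489
Bm-36: 64.9%, Bm-38: 35.1%.

35.1%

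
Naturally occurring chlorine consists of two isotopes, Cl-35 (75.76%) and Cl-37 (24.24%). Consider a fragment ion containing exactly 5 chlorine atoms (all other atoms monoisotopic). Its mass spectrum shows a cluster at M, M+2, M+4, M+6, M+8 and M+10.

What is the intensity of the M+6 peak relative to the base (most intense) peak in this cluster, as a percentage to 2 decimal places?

20.47%

Term probabilities: M 0.2496, M+2 0.3993, M+4 0.2555, M+6 0.0817, M+8 0.0131, M+10 0.0008. Base peak = M+2.
P(M+2) = C(5,1) × 0.7576^4 × 0.2424^1 = 5 × 0.32942751 × 0.2424 = 0.399266 (base)
P(M+6) = C(5,3) × 0.7576^2 × 0.2424^3 = 10 × 0.57395776 × 0.01424288 = 0.081748
Relative intensity = 0.081748 / 0.399266 × 100 = 20.47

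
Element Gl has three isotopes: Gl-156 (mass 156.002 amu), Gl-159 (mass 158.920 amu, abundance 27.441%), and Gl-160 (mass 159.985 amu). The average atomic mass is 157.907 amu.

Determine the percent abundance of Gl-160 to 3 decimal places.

27.725%

The remaining 72.559% is split between Gl-156 (fraction x) and Gl-160 (fraction 0.72559 − x).
Substituting: 156.002x + 159.985(0.72559 − x) = 114.2977628
(156.002 − 159.985)x = -1.78575335  ⇒  x = 0.44834, y = 0.27725
Gl-156: 44.834%, Gl-160: 27.725%.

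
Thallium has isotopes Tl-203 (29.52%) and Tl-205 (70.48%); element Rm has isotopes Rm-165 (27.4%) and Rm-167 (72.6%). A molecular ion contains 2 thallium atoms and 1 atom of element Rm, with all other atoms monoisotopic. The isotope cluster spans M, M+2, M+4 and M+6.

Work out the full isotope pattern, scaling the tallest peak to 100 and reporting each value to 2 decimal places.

5.45 : 40.46 : 100.00 : 82.30

Thallium pattern (n=2): 0.08714304 : 0.41611392 : 0.49674304
Element Rm pattern (n=1): 0.2740 : 0.7260
Convolve the two distributions (both contribute in 2-u steps):
  M: 0.08714304×0.2740 = 0.023877
  M+2: 0.08714304×0.7260 + 0.41611392×0.2740 = 0.177281
  M+4: 0.41611392×0.7260 + 0.49674304×0.2740 = 0.438206
  M+6: 0.49674304×0.7260 = 0.360635
Scale to base peak (0.438206) = 100: 5.45 : 40.46 : 100.00 : 82.30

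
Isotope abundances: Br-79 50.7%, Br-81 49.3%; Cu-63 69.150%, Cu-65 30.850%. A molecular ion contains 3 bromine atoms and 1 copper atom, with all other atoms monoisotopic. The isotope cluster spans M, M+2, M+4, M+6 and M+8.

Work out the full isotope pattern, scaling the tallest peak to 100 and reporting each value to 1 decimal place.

24.2 : 81.3 : 100.0 : 52.8 : 9.9

Bromine pattern (n=3): 0.13032384 : 0.38017547 : 0.36967753 : 0.11982316
Copper pattern (n=1): 0.6915 : 0.3085
Convolve the two distributions (both contribute in 2-u steps):
  M: 0.13032384×0.6915 = 0.090119
  M+2: 0.13032384×0.3085 + 0.38017547×0.6915 = 0.303096
  M+4: 0.38017547×0.3085 + 0.36967753×0.6915 = 0.372916
  M+6: 0.36967753×0.3085 + 0.11982316×0.6915 = 0.196903
  M+8: 0.11982316×0.3085 = 0.036965
Scale to base peak (0.372916) = 100: 24.2 : 81.3 : 100.0 : 52.8 : 9.9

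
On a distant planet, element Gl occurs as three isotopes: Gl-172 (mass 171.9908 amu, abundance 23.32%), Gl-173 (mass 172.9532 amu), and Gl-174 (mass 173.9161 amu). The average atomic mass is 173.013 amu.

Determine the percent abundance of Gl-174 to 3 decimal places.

29.518%

The remaining 76.68% is split between Gl-173 (fraction x) and Gl-174 (fraction 0.7668 − x).
Substituting: 172.9532x + 173.9161(0.7668 − x) = 132.90474544
(172.9532 − 173.9161)x = -0.45412004  ⇒  x = 0.47162, y = 0.29518
Gl-173: 47.162%, Gl-174: 29.518%.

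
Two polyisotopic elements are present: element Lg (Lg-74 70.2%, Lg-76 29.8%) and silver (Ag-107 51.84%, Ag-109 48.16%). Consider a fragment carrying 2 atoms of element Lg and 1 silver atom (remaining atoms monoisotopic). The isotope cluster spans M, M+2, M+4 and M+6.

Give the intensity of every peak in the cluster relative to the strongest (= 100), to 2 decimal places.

56.24 : 100.00 : 54.50 : 9.42

Element Lg pattern (n=2): 0.492804 : 0.418392 : 0.088804
Silver pattern (n=1): 0.5184 : 0.4816
Convolve the two distributions (both contribute in 2-u steps):
  M: 0.492804×0.5184 = 0.255470
  M+2: 0.492804×0.4816 + 0.418392×0.5184 = 0.454229
  M+4: 0.418392×0.4816 + 0.088804×0.5184 = 0.247534
  M+6: 0.088804×0.4816 = 0.042768
Scale to base peak (0.454229) = 100: 56.24 : 100.00 : 54.50 : 9.42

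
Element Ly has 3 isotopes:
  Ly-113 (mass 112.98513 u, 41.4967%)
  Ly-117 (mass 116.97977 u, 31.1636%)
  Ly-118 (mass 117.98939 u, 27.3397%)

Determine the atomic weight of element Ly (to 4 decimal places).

115.5982 u

Average mass = Σ (abundance × isotope mass) = 0.414967 × 112.98513 + 0.311636 × 116.97977 + 0.273397 × 117.98939
= 46.885100 + 36.455108 + 32.257945 = 115.598153 u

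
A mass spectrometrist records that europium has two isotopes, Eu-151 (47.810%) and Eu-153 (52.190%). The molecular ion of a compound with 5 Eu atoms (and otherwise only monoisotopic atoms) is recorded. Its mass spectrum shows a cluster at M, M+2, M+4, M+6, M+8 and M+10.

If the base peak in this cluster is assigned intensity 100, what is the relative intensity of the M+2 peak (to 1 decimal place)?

Term probabilities: M 0.0250, M+2 0.1363, M+4 0.2977, M+6 0.3249, M+8 0.1774, M+10 0.0387. Base peak = M+6.
P(M+6) = C(5,3) × 0.47810^2 × 0.52190^3 = 10 × 0.22857961 × 0.14215492 = 0.324937 (base)
P(M+2) = C(5,1) × 0.47810^4 × 0.52190^1 = 5 × 0.05224864 × 0.5219 = 0.136343
Relative intensity = 0.136343 / 0.324937 × 100 = 42.0

42.0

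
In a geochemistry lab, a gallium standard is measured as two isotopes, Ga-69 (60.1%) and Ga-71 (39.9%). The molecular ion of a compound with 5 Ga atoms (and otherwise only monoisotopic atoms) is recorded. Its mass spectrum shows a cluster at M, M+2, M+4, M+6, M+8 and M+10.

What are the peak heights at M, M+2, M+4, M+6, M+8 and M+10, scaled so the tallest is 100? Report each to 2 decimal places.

Each Ga atom is independently Ga-69 (p = 0.601) or Ga-71 (q = 0.399); the cluster is the binomial expansion (p + q)^5.
P(M) = 0.601^5 = 0.078410
P(M+2) = 5 × 0.601^4 × 0.399^1 = 0.260280
P(M+4) = 10 × 0.601^3 × 0.399^2 = 0.345596
P(M+6) = 10 × 0.601^2 × 0.399^3 = 0.229439
P(M+8) = 5 × 0.601^1 × 0.399^4 = 0.076162
P(M+10) = 0.399^5 = 0.010113
The M+4 peak is largest (0.345596); scaling to 100 gives 22.69 : 75.31 : 100.00 : 66.39 : 22.04 : 2.93.

22.69 : 75.31 : 100.00 : 66.39 : 22.04 : 2.93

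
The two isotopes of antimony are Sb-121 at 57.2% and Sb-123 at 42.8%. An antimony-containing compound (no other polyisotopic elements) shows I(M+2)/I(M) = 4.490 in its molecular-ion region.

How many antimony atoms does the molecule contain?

6

For n independent Sb atoms, I(M+2)/I(M) = n · (abundance Sb-123) / (abundance Sb-121) = n · 0.428/0.572.
n = 4.490 × 0.572/0.428 = 6.00 ≈ 6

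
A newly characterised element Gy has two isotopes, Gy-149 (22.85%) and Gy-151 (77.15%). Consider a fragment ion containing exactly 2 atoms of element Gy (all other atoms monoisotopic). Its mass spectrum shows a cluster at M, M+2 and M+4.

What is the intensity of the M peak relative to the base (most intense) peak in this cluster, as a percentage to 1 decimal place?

8.8%

Binomial terms of (0.2285 + 0.7715)^2: M 0.0522, M+2 0.3526, M+4 0.5952 → M+4 is the base peak.
P(M+4) = C(2,2) × 0.2285^0 × 0.7715^2 = 1 × 1.0000 × 0.59521225 = 0.595212 (base)
P(M) = C(2,0) × 0.2285^2 × 0.7715^0 = 1 × 0.05221225 × 1.0000 = 0.052212
Relative intensity = 0.052212 / 0.595212 × 100 = 8.8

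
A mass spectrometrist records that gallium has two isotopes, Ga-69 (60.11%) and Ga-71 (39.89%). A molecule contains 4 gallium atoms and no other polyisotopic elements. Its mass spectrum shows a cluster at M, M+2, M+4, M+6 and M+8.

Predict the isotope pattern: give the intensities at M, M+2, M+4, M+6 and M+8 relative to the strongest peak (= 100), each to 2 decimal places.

Each Ga atom is independently Ga-69 (p = 0.6011) or Ga-71 (q = 0.3989); the cluster is the binomial expansion (p + q)^4.
P(M) = 0.6011^4 = 0.130553
P(M+2) = 4 × 0.6011^3 × 0.3989^1 = 0.346549
P(M+4) = 6 × 0.6011^2 × 0.3989^2 = 0.344963
P(M+6) = 4 × 0.6011^1 × 0.3989^3 = 0.152616
P(M+8) = 0.3989^4 = 0.025320
The M+2 peak is largest (0.346549); scaling to 100 gives 37.67 : 100.00 : 99.54 : 44.04 : 7.31.

37.67 : 100.00 : 99.54 : 44.04 : 7.31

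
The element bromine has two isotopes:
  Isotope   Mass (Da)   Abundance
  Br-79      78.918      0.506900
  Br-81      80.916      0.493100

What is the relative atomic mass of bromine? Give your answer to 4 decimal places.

Ar = Σ fᵢ·mᵢ = 0.506900 × 78.918 + 0.493100 × 80.916
= 40.00353 + 39.89968 = 79.90321 Da

79.9032 Da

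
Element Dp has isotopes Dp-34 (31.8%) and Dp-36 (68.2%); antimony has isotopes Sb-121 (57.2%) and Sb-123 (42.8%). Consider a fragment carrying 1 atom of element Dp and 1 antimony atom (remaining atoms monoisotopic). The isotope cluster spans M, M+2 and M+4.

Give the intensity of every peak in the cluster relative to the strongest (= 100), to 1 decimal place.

34.6 : 100.0 : 55.5

Element Dp pattern (n=1): 0.3180 : 0.6820
Antimony pattern (n=1): 0.5720 : 0.4280
Convolve the two distributions (both contribute in 2-u steps):
  M: 0.3180×0.5720 = 0.181896
  M+2: 0.3180×0.4280 + 0.6820×0.5720 = 0.526208
  M+4: 0.6820×0.4280 = 0.291896
Scale to base peak (0.526208) = 100: 34.6 : 100.0 : 55.5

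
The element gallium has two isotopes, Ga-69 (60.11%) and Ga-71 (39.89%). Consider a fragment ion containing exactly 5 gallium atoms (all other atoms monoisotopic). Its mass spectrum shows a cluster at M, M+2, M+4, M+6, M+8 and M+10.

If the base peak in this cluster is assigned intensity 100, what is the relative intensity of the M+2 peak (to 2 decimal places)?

Term probabilities: M 0.0785, M+2 0.2604, M+4 0.3456, M+6 0.2293, M+8 0.0761, M+10 0.0101. Base peak = M+4.
P(M+4) = C(5,2) × 0.6011^3 × 0.3989^2 = 10 × 0.21719018 × 0.15912121 = 0.345596 (base)
P(M+2) = C(5,1) × 0.6011^4 × 0.3989^1 = 5 × 0.13055302 × 0.3989 = 0.260388
Relative intensity = 0.260388 / 0.345596 × 100 = 75.34

75.34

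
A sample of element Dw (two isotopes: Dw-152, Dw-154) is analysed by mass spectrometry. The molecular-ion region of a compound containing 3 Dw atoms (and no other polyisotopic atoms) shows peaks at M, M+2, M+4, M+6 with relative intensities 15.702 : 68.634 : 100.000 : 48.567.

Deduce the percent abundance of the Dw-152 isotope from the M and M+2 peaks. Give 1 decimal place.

Let p = fractional abundance of Dw-152. I(M+2)/I(M) = [C(3,1)·p^2·(1−p)] / p^3 = 3·(1−p)/p = 68.634/15.702 = 4.3710
(1−p)/p = 4.3710/3 = 1.4570  ⇒  p = 1/(1 + 1.4570) = 0.4070
Dw-152: 40.7%, Dw-154: 59.3%.

40.7%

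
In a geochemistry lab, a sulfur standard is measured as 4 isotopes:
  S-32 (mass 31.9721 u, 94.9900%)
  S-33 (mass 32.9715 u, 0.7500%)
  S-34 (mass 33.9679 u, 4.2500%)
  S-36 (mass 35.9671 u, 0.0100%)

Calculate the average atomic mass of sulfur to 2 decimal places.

Weight each isotope mass by its fractional abundance: 0.949900 × 31.9721 + 0.007500 × 32.9715 + 0.042500 × 33.9679 + 0.000100 × 35.9671
= 30.37030 + 0.24729 + 1.44364 + 0.00360 = 32.06483 u

32.06 u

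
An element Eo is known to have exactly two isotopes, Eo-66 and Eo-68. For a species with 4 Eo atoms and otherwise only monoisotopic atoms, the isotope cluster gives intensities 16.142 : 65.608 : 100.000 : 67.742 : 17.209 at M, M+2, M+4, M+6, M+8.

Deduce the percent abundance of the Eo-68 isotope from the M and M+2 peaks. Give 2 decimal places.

50.40%

If p is the fraction of Eo that is Eo-66, then I(M+2)/I(M) = [C(4,1)·p^3·(1−p)] / p^4 = 4·(1−p)/p = 65.608/16.142 = 4.0644
(1−p)/p = 4.0644/4 = 1.0161  ⇒  p = 1/(1 + 1.0161) = 0.4960
Eo-66: 49.60%, Eo-68: 50.40%.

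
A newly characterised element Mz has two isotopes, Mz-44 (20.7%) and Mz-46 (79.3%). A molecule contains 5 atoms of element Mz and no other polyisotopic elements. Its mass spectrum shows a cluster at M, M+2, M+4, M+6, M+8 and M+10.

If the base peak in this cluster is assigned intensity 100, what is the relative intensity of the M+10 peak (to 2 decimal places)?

Term probabilities: M 0.0004, M+2 0.0073, M+4 0.0558, M+6 0.2137, M+8 0.4093, M+10 0.3136. Base peak = M+8.
P(M+8) = C(5,4) × 0.207^1 × 0.793^4 = 5 × 0.2070 × 0.39545106 = 0.409292 (base)
P(M+10) = C(5,5) × 0.207^0 × 0.793^5 = 1 × 1.0000 × 0.31359269 = 0.313593
Relative intensity = 0.313593 / 0.409292 × 100 = 76.62

76.62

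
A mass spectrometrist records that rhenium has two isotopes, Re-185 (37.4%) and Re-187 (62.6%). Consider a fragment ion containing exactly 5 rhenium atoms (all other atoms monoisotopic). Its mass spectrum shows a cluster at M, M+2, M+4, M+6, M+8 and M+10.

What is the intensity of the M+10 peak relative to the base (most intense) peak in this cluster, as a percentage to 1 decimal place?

28.0%

(0.374 + 0.626)^5 gives M 0.0073, M+2 0.0612, M+4 0.2050, M+6 0.3431, M+8 0.2872, M+10 0.0961; the largest is M+6.
P(M+6) = C(5,3) × 0.374^2 × 0.626^3 = 10 × 0.139876 × 0.24531438 = 0.343136 (base)
P(M+10) = C(5,5) × 0.374^0 × 0.626^5 = 1 × 1.0000 × 0.09613282 = 0.096133
Relative intensity = 0.096133 / 0.343136 × 100 = 28.0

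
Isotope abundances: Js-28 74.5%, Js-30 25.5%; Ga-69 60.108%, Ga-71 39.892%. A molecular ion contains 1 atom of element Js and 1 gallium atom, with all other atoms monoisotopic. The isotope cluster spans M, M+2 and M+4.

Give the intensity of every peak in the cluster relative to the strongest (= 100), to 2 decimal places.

99.41 : 100.00 : 22.58

Element Js pattern (n=1): 0.7450 : 0.2550
Gallium pattern (n=1): 0.60108 : 0.39892
Convolve the two distributions (both contribute in 2-u steps):
  M: 0.7450×0.60108 = 0.447805
  M+2: 0.7450×0.39892 + 0.2550×0.60108 = 0.450471
  M+4: 0.2550×0.39892 = 0.101725
Scale to base peak (0.450471) = 100: 99.41 : 100.00 : 22.58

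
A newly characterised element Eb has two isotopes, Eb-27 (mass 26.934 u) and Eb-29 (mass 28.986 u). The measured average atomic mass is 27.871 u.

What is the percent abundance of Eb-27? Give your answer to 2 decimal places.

54.34%

Writing the weighted mean with unknown fraction x of Eb-27:
26.934·x + 28.986·(1 − x) = 27.871
(26.934 − 28.986)·x = 27.871 − 28.986
x = -1.115 / -2.052 = 0.54337 → 54.34% Eb-27, 45.66% Eb-29.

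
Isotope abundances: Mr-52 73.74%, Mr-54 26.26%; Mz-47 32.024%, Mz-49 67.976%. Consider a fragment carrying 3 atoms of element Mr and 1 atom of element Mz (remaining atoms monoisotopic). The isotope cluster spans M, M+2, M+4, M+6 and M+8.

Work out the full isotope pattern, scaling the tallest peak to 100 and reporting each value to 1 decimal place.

31.3 : 100.0 : 83.0 : 26.7 : 3.0

Element Mr pattern (n=3): 0.40096771 : 0.42837315 : 0.15255057 : 0.01810857
Element Mz pattern (n=1): 0.32024 : 0.67976
Convolve the two distributions (both contribute in 2-u steps):
  M: 0.40096771×0.32024 = 0.128406
  M+2: 0.40096771×0.67976 + 0.42837315×0.32024 = 0.409744
  M+4: 0.42837315×0.67976 + 0.15255057×0.32024 = 0.340044
  M+6: 0.15255057×0.67976 + 0.01810857×0.32024 = 0.109497
  M+8: 0.01810857×0.67976 = 0.012309
Scale to base peak (0.409744) = 100: 31.3 : 100.0 : 83.0 : 26.7 : 3.0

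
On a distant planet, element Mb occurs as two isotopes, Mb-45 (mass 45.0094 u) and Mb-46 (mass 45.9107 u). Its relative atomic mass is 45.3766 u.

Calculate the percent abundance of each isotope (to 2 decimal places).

Mb-45: 59.26%, Mb-46: 40.74%

Writing the weighted mean with unknown fraction x of Mb-45:
45.0094·x + 45.9107·(1 − x) = 45.3766
(45.0094 − 45.9107)·x = 45.3766 − 45.9107
x = -0.5341 / -0.9013 = 0.59259 → 59.26% Mb-45, 40.74% Mb-46.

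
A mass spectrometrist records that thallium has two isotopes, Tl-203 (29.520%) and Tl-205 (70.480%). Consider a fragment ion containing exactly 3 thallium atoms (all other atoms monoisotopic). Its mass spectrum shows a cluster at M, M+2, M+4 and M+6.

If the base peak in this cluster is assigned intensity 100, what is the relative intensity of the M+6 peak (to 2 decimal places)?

79.58

(0.29520 + 0.70480)^3 gives M 0.0257, M+2 0.1843, M+4 0.4399, M+6 0.3501; the largest is M+4.
P(M+4) = C(3,2) × 0.29520^1 × 0.70480^2 = 3 × 0.2952 × 0.49674304 = 0.439916 (base)
P(M+6) = C(3,3) × 0.29520^0 × 0.70480^3 = 1 × 1.0000 × 0.35010449 = 0.350104
Relative intensity = 0.350104 / 0.439916 × 100 = 79.58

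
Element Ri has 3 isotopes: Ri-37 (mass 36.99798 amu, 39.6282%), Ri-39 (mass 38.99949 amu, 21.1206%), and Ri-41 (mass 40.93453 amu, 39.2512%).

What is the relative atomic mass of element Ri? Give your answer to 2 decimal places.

38.97 amu

Weight each isotope mass by its fractional abundance: 0.396282 × 36.99798 + 0.211206 × 38.99949 + 0.392512 × 40.93453
= 14.661634 + 8.236926 + 16.067294 = 38.965854 amu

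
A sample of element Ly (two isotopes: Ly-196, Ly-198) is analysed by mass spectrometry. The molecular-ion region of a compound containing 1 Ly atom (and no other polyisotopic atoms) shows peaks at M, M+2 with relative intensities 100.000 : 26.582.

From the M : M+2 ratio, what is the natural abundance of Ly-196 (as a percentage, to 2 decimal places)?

79.00%

Let p = fractional abundance of Ly-196. I(M+2)/I(M) = [C(1,1)·p^0·(1−p)] / p^1 = 1·(1−p)/p = 26.582/100.000 = 0.2658
(1−p)/p = 0.2658/1 = 0.2658  ⇒  p = 1/(1 + 0.2658) = 0.7900
Ly-196: 79.00%, Ly-198: 21.00%.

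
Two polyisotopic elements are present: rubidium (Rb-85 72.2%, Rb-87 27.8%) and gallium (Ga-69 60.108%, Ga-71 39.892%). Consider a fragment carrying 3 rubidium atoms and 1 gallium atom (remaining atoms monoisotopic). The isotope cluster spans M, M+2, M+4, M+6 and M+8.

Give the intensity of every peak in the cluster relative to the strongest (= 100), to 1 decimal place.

55.0 : 100.0 : 66.6 : 19.4 : 2.1

Rubidium pattern (n=3): 0.37636705 : 0.43475086 : 0.16739714 : 0.02148495
Gallium pattern (n=1): 0.60108 : 0.39892
Convolve the two distributions (both contribute in 2-u steps):
  M: 0.37636705×0.60108 = 0.226227
  M+2: 0.37636705×0.39892 + 0.43475086×0.60108 = 0.411460
  M+4: 0.43475086×0.39892 + 0.16739714×0.60108 = 0.274050
  M+6: 0.16739714×0.39892 + 0.02148495×0.60108 = 0.079692
  M+8: 0.02148495×0.39892 = 0.008571
Scale to base peak (0.411460) = 100: 55.0 : 100.0 : 66.6 : 19.4 : 2.1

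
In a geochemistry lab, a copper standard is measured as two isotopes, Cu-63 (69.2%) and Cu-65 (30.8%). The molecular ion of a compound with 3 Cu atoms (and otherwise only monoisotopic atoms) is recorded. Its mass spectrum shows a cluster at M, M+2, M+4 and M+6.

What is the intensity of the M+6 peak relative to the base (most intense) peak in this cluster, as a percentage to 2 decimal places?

Term probabilities: M 0.3314, M+2 0.4425, M+4 0.1969, M+6 0.0292. Base peak = M+2.
P(M+2) = C(3,1) × 0.692^2 × 0.308^1 = 3 × 0.478864 × 0.3080 = 0.442470 (base)
P(M+6) = C(3,3) × 0.692^0 × 0.308^3 = 1 × 1.0000 × 0.02921811 = 0.029218
Relative intensity = 0.029218 / 0.442470 × 100 = 6.60

6.60%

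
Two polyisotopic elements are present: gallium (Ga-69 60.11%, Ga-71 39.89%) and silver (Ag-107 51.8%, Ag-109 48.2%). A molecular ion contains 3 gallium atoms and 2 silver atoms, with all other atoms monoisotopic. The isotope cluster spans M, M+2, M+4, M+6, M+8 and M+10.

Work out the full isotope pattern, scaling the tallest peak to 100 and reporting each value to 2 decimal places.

16.97 : 65.37 : 100.00 : 75.95 : 28.65 : 4.29

Gallium pattern (n=3): 0.21719018 : 0.43239309 : 0.28694328 : 0.06347345
Silver pattern (n=2): 0.268324 : 0.499352 : 0.232324
Convolve the two distributions (both contribute in 2-u steps):
  M: 0.21719018×0.268324 = 0.058277
  M+2: 0.21719018×0.499352 + 0.43239309×0.268324 = 0.224476
  M+4: 0.21719018×0.232324 + 0.43239309×0.499352 + 0.28694328×0.268324 = 0.343369
  M+6: 0.43239309×0.232324 + 0.28694328×0.499352 + 0.06347345×0.268324 = 0.260772
  M+8: 0.28694328×0.232324 + 0.06347345×0.499352 = 0.098359
  M+10: 0.06347345×0.232324 = 0.014746
Scale to base peak (0.343369) = 100: 16.97 : 65.37 : 100.00 : 75.95 : 28.65 : 4.29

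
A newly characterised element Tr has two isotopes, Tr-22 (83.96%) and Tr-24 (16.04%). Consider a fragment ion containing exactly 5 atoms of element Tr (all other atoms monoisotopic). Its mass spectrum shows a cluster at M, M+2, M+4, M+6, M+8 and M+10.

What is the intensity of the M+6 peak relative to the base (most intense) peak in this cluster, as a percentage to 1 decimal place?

Binomial terms of (0.8396 + 0.1604)^5: M 0.4172, M+2 0.3985, M+4 0.1523, M+6 0.0291, M+8 0.0028, M+10 0.0001 → M is the base peak.
P(M) = C(5,0) × 0.8396^5 × 0.1604^0 = 1 × 0.41721715 × 1.0000 = 0.417217 (base)
P(M+6) = C(5,3) × 0.8396^2 × 0.1604^3 = 10 × 0.70492816 × 0.0041268 = 0.029091
Relative intensity = 0.029091 / 0.417217 × 100 = 7.0

7.0%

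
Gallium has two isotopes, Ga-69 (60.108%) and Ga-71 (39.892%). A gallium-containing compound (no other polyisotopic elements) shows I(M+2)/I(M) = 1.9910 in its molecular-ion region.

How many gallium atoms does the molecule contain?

3

The M+2/M ratio from n Ga atoms is n · q/p = n · 0.39892/0.60108.
n = 1.9910 × 0.60108/0.39892 = 3.00 ≈ 3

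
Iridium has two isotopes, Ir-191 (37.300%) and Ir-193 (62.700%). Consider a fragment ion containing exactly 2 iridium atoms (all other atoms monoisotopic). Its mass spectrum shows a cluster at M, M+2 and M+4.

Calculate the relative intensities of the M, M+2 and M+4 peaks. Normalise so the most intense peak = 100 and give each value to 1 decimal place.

29.7 : 100.0 : 84.0

The 2 Ir atoms are independent, so intensities follow the terms of (0.37300 + 0.62700)^2.
P(M) = 0.37300^2 = 0.139129
P(M+2) = 2 × 0.37300^1 × 0.62700^1 = 0.467742
P(M+4) = 0.62700^2 = 0.393129
The M+2 peak is largest (0.467742); scaling to 100 gives 29.7 : 100.0 : 84.0.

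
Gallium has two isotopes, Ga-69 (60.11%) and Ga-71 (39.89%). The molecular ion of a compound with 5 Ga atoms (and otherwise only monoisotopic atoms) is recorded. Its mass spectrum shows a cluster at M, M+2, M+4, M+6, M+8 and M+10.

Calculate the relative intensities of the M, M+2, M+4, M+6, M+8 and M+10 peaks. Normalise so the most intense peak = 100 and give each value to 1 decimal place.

22.7 : 75.3 : 100.0 : 66.4 : 22.0 : 2.9

Expanding (0.6011 + 0.3989)^5:
P(M) = 0.6011^5 = 0.078475
P(M+2) = 5 × 0.6011^4 × 0.3989^1 = 0.260388
P(M+4) = 10 × 0.6011^3 × 0.3989^2 = 0.345596
P(M+6) = 10 × 0.6011^2 × 0.3989^3 = 0.229343
P(M+8) = 5 × 0.6011^1 × 0.3989^4 = 0.076098
P(M+10) = 0.3989^5 = 0.010100
The M+4 peak is largest (0.345596); scaling to 100 gives 22.7 : 75.3 : 100.0 : 66.4 : 22.0 : 2.9.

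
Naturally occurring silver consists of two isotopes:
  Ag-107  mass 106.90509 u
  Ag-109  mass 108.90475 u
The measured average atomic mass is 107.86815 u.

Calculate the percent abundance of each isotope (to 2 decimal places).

Ag-107: 51.84%, Ag-109: 48.16%

With x = fraction of Ag-107 (so Ag-109 is 1 − x):
106.90509·x + 108.90475·(1 − x) = 107.86815
(106.90509 − 108.90475)·x = 107.86815 − 108.90475
x = -1.03660 / -1.99966 = 0.51839 → 51.84% Ag-107, 48.16% Ag-109.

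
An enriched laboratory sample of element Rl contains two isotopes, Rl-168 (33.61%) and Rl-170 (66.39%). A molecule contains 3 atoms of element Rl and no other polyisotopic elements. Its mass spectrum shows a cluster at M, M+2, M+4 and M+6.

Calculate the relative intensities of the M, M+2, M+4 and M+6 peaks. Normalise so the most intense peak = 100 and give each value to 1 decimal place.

8.5 : 50.6 : 100.0 : 65.8

Expanding (0.3361 + 0.6639)^3:
P(M) = 0.3361^3 = 0.037967
P(M+2) = 3 × 0.3361^2 × 0.6639^1 = 0.224989
P(M+4) = 3 × 0.3361^1 × 0.6639^2 = 0.444422
P(M+6) = 0.6639^3 = 0.292623
The M+4 peak is largest (0.444422); scaling to 100 gives 8.5 : 50.6 : 100.0 : 65.8.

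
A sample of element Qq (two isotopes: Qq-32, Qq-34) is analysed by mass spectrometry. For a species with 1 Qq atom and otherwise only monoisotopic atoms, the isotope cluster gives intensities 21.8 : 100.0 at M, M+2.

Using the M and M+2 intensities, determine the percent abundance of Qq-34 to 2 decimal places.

If p is the fraction of Qq that is Qq-32, then I(M+2)/I(M) = [C(1,1)·p^0·(1−p)] / p^1 = 1·(1−p)/p = 100.0/21.8 = 4.5872
(1−p)/p = 4.5872/1 = 4.5872  ⇒  p = 1/(1 + 4.5872) = 0.1790
Qq-32: 17.90%, Qq-34: 82.10%.

82.10%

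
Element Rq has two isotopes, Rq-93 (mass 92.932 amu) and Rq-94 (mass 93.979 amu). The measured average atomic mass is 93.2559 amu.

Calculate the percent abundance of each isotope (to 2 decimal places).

Rq-93: 69.06%, Rq-94: 30.94%

With x = fraction of Rq-93 (so Rq-94 is 1 − x):
92.932·x + 93.979·(1 − x) = 93.2559
(92.932 − 93.979)·x = 93.2559 − 93.979
x = -0.7231 / -1.047 = 0.69064 → 69.06% Rq-93, 30.94% Rq-94.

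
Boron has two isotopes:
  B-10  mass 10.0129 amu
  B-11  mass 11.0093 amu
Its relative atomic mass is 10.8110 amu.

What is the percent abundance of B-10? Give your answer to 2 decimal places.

19.90%

Let x be the fractional abundance of B-10; then B-11 has abundance 1 − x.
10.0129·x + 11.0093·(1 − x) = 10.8110
(10.0129 − 11.0093)·x = 10.8110 − 11.0093
x = -0.1983 / -0.9964 = 0.19902 → 19.90% B-10, 80.10% B-11.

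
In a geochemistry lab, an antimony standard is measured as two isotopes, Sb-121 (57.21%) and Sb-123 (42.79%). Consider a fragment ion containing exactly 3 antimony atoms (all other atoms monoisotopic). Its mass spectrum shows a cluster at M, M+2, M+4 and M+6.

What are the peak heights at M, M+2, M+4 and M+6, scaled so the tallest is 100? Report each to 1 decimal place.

Expanding (0.5721 + 0.4279)^3:
P(M) = 0.5721^3 = 0.187247
P(M+2) = 3 × 0.5721^2 × 0.4279^1 = 0.420153
P(M+4) = 3 × 0.5721^1 × 0.4279^2 = 0.314252
P(M+6) = 0.4279^3 = 0.078348
The M+2 peak is largest (0.420153); scaling to 100 gives 44.6 : 100.0 : 74.8 : 18.6.

44.6 : 100.0 : 74.8 : 18.6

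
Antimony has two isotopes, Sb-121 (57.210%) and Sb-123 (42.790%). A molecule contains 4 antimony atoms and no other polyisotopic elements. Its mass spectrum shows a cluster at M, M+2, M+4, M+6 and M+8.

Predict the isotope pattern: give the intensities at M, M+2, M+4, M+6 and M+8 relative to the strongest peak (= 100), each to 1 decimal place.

29.8 : 89.1 : 100.0 : 49.9 : 9.3

Each Sb atom is independently Sb-121 (p = 0.57210) or Sb-123 (q = 0.42790); the cluster is the binomial expansion (p + q)^4.
P(M) = 0.57210^4 = 0.107124
P(M+2) = 4 × 0.57210^3 × 0.42790^1 = 0.320493
P(M+4) = 6 × 0.57210^2 × 0.42790^2 = 0.359567
P(M+6) = 4 × 0.57210^1 × 0.42790^3 = 0.179291
P(M+8) = 0.42790^4 = 0.033525
The M+4 peak is largest (0.359567); scaling to 100 gives 29.8 : 89.1 : 100.0 : 49.9 : 9.3.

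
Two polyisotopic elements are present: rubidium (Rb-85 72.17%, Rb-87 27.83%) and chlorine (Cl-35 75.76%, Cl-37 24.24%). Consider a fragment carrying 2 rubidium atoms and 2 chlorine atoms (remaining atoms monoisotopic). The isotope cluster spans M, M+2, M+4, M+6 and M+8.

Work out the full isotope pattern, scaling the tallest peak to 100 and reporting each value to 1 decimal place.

Rubidium pattern (n=2): 0.52085089 : 0.40169822 : 0.07745089
Chlorine pattern (n=2): 0.57395776 : 0.36728448 : 0.05875776
Convolve the two distributions (both contribute in 2-u steps):
  M: 0.52085089×0.57395776 = 0.298946
  M+2: 0.52085089×0.36728448 + 0.40169822×0.57395776 = 0.421858
  M+4: 0.52085089×0.05875776 + 0.40169822×0.36728448 + 0.07745089×0.57395776 = 0.222595
  M+6: 0.40169822×0.05875776 + 0.07745089×0.36728448 = 0.052049
  M+8: 0.07745089×0.05875776 = 0.004551
Scale to base peak (0.421858) = 100: 70.9 : 100.0 : 52.8 : 12.3 : 1.1

70.9 : 100.0 : 52.8 : 12.3 : 1.1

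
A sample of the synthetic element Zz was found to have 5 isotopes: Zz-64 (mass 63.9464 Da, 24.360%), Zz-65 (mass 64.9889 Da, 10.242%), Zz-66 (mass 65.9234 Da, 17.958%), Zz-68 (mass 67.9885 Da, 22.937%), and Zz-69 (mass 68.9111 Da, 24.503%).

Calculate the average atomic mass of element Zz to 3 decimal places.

66.552 Da

Average mass = Σ (abundance × isotope mass) = 0.24360 × 63.9464 + 0.10242 × 64.9889 + 0.17958 × 65.9234 + 0.22937 × 67.9885 + 0.24503 × 68.9111
= 15.57734 + 6.65616 + 11.83852 + 15.59452 + 16.88529 = 66.55183 Da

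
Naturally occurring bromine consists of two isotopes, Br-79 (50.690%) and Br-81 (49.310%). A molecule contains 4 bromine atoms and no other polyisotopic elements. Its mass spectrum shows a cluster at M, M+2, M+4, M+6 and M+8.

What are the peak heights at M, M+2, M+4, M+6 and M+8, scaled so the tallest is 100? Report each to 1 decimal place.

The 4 Br atoms are independent, so intensities follow the terms of (0.50690 + 0.49310)^4.
P(M) = 0.50690^4 = 0.066022
P(M+2) = 4 × 0.50690^3 × 0.49310^1 = 0.256899
P(M+4) = 6 × 0.50690^2 × 0.49310^2 = 0.374857
P(M+6) = 4 × 0.50690^1 × 0.49310^3 = 0.243101
P(M+8) = 0.49310^4 = 0.059121
The M+4 peak is largest (0.374857); scaling to 100 gives 17.6 : 68.5 : 100.0 : 64.9 : 15.8.

17.6 : 68.5 : 100.0 : 64.9 : 15.8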